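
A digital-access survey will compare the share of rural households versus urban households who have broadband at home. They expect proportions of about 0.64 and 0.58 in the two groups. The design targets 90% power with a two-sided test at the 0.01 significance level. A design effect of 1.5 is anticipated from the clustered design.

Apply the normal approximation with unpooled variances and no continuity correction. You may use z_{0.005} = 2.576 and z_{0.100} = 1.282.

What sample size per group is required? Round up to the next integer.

n = (z_{α/2} + z_β)² · [p₁(1−p₁) + p₂(1−p₂)] / (p₁ − p₂)²
  = (2.576 + 1.282)² · (0.64·0.36 + 0.58·0.42) / (0.06)²
  = (3.858)² · (0.2304 + 0.2436) / 0.0036
  = 14.8842 · 0.4740 / 0.0036
  = 1959.75
Design effect: 1.5 × 1959.75 = 2939.62.
Round up → n = 2940 per group.

n = 2940 per group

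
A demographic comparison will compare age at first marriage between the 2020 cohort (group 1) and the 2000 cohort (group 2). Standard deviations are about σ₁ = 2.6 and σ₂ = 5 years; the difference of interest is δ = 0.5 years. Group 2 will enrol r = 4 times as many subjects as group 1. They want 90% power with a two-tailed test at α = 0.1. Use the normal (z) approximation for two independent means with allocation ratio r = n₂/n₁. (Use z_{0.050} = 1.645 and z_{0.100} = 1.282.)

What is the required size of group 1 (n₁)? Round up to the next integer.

n₁ = (z_{α/2} + z_β)² · (σ₁² + σ₂²/r) / δ²
   = (1.645 + 1.282)² · (2.6² + 5²/4) / 0.5²
   = 8.5673 · (6.76 + 6.25) / 0.25
   = 8.5673 · 13.01 / 0.25
   = 445.84
Round up → n₁ = 446; n₂ = r·n₁ = 4 × 446 = 1784.

n₁ = 446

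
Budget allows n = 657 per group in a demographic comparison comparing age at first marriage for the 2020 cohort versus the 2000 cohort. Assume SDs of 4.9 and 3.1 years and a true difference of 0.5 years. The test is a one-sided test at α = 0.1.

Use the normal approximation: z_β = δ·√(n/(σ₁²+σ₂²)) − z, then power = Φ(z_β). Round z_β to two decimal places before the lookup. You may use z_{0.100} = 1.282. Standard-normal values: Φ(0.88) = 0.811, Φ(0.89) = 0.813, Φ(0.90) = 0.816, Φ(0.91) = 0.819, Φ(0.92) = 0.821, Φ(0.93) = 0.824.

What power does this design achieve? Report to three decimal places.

z_β = δ·√(n/(σ₁²+σ₂²)) − z_α
    = 0.5 · √(657/33.62) − 1.282
    = 0.5 · 4.42063 − 1.282
    = 2.2103 − 1.282 = 0.9283 → 0.93
Power = Φ(0.93) = 0.824.

Power ≈ 0.824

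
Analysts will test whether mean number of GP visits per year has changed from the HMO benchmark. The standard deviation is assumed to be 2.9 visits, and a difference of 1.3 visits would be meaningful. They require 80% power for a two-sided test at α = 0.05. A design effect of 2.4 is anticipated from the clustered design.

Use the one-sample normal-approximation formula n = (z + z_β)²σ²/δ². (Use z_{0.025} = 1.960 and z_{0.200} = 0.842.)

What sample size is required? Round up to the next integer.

n = 94

n = (z_{α/2} + z_β)² · σ² / δ²
  = (1.960 + 0.842)² · 2.9² / 1.3²
  = 7.8512 · 8.41 / 1.69
  = 39.07
Design effect: 2.4 × 39.07 = 93.77.
Round up → n = 94.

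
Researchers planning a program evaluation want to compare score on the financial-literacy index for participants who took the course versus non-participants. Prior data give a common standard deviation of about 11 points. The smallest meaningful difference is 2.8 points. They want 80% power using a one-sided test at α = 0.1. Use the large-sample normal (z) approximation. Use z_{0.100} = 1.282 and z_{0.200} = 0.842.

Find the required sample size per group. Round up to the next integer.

n = 140 per group

n = (z_α + z_β)² · (σ₁² + σ₂²) / δ²
  = (1.282 + 0.842)² · (2·11² = 242) / 2.8²
  = 4.5114 · 242 / 7.84
  = 139.25
Round up → n = 140 per group.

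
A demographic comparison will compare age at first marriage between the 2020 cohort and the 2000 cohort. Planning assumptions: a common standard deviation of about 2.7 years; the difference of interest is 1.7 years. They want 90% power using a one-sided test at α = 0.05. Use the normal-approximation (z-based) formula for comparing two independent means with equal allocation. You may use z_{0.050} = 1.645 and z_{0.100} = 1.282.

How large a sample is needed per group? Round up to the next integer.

n = 44 per group

n = (z_α + z_β)² · (σ₁² + σ₂²) / δ²
  = (1.645 + 1.282)² · (2·2.7² = 14.58) / 1.7²
  = 8.5673 · 14.58 / 2.89
  = 43.22
Round up → n = 44 per group.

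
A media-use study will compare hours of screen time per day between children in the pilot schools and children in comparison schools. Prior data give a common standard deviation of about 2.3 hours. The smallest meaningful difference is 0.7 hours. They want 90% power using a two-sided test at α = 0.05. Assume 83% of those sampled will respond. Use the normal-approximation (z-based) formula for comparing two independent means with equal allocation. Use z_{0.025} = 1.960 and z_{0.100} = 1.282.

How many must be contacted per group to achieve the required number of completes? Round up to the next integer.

n = (z_{α/2} + z_β)² · (σ₁² + σ₂²) / δ²
  = (1.960 + 1.282)² · (2·2.3² = 10.58) / 0.7²
  = 10.5106 · 10.58 / 0.49
  = 226.94
Adjust for 83% response: 226.94 / 0.83 = 273.42.
Round up → n = 274 per group.

n = 274 per group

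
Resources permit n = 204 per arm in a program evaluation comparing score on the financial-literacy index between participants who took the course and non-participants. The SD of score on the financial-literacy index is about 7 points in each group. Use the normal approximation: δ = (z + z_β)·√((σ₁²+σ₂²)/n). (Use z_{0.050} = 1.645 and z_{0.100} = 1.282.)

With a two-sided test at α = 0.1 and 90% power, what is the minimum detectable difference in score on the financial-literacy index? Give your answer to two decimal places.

δ = (z_{α/2} + z_β) · √((σ₁²+σ₂²)/n)
  = (1.645 + 1.282) · √(98/204)
  = 2.927 · √0.48039
  = 2.927 · 0.6931
  = 2.0287

Minimum detectable difference ≈ 2.03 points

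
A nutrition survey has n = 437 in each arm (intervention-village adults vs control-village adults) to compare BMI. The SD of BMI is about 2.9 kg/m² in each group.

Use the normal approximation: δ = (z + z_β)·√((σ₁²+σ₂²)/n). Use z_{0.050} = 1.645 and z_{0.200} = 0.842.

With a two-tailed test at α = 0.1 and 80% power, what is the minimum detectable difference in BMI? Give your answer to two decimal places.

δ = (z_{α/2} + z_β) · √((σ₁²+σ₂²)/n)
  = (1.645 + 0.842) · √(16.82/437)
  = 2.487 · √0.03849
  = 2.487 · 0.1962
  = 0.4879

Minimum detectable difference ≈ 0.49 kg/m²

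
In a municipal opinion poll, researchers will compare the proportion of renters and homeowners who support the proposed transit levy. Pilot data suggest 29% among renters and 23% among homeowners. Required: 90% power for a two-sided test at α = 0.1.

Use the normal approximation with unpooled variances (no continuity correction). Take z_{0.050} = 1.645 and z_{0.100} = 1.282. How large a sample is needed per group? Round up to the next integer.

n = 912 per group

n = (z_{α/2} + z_β)² · [p₁(1−p₁) + p₂(1−p₂)] / (p₁ − p₂)²
  = (1.645 + 1.282)² · (0.29·0.71 + 0.23·0.77) / (0.06)²
  = (2.927)² · (0.2059 + 0.1771) / 0.0036
  = 8.5673 · 0.3830 / 0.0036
  = 911.47
Round up → n = 912 per group.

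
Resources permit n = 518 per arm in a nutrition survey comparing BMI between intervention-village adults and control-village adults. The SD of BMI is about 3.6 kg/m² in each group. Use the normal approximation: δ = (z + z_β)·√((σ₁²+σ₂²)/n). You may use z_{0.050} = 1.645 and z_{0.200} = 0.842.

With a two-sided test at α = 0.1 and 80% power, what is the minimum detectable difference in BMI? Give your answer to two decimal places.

δ = (z_{α/2} + z_β) · √((σ₁²+σ₂²)/n)
  = (1.645 + 0.842) · √(25.92/518)
  = 2.487 · √0.05004
  = 2.487 · 0.2237
  = 0.5563

Minimum detectable difference ≈ 0.56 kg/m²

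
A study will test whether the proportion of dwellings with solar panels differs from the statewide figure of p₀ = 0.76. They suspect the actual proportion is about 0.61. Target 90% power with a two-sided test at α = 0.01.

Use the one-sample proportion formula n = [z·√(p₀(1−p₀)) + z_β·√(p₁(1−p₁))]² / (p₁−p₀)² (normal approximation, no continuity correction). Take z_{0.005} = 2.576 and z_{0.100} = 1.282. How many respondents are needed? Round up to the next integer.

n = [z_{α/2}·√(p₀q₀) + z_β·√(p₁q₁)]² / (p₁ − p₀)²
  = [2.576·√(0.76·0.24) + 1.282·√(0.61·0.39)]² / (-0.15)²
  = [2.576·0.4271 + 1.282·0.4877]² / 0.0225
  = [1.7255]² / 0.0225
  = 132.32
Round up → n = 133.

n = 133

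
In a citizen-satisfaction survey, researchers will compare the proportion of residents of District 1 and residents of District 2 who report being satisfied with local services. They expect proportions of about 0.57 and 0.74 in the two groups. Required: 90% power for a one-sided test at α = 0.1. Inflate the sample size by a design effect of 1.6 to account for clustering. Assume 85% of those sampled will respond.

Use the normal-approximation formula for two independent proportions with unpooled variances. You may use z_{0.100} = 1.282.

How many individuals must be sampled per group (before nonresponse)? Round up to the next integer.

n = 188 per group

n = (z_α + z_β)² · [p₁(1−p₁) + p₂(1−p₂)] / (p₁ − p₂)²
  = (1.282 + 1.282)² · (0.57·0.43 + 0.74·0.26) / (-0.17)²
  = (2.564)² · (0.2451 + 0.1924) / 0.0289
  = 6.5741 · 0.4375 / 0.0289
  = 99.52
Design effect: 1.6 × 99.52 = 159.23.
Adjust for 85% response: 159.23 / 0.85 = 187.33.
Round up → n = 188 per group.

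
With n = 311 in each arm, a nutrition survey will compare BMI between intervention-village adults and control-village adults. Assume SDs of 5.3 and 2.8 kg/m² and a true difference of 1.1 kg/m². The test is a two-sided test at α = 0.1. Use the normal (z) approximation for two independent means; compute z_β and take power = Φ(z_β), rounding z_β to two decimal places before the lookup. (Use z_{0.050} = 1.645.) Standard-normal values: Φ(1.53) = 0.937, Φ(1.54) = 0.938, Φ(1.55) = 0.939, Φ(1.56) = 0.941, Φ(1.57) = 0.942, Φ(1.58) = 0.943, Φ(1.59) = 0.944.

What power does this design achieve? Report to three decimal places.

z_β = δ·√(n/(σ₁²+σ₂²)) − z_{α/2}
    = 1.1 · √(311/35.93) − 1.645
    = 1.1 · 2.94206 − 1.645
    = 3.2363 − 1.645 = 1.5913 → 1.59
Power = Φ(1.59) = 0.944.

Power ≈ 0.944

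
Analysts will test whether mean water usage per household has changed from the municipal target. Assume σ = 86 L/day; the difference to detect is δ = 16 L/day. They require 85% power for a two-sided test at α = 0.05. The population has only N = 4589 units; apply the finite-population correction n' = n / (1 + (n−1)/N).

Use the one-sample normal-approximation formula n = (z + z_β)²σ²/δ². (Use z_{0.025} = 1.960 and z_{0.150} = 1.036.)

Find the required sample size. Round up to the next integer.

n = 246

n = (z_{α/2} + z_β)² · σ² / δ²
  = (1.960 + 1.036)² · 86² / 16²
  = 8.9760 · 7396 / 256
  = 259.32
Finite-population correction (N = 4589): 259.32 / (1 + (259.32 − 1)/4589) = 245.50.
Round up → n = 246.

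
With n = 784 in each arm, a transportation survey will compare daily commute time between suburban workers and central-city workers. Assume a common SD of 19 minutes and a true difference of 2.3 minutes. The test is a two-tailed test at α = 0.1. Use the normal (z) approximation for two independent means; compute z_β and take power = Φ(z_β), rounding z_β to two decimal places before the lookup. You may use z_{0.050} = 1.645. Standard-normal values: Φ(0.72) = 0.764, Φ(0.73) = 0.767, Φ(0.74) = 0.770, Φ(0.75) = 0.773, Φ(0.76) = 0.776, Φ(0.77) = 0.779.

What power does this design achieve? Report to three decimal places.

Power ≈ 0.773

z_β = δ·√(n/(σ₁²+σ₂²)) − z_{α/2}
    = 2.3 · √(784/722) − 1.645
    = 2.3 · 1.04205 − 1.645
    = 2.3967 − 1.645 = 0.7517 → 0.75
Power = Φ(0.75) = 0.773.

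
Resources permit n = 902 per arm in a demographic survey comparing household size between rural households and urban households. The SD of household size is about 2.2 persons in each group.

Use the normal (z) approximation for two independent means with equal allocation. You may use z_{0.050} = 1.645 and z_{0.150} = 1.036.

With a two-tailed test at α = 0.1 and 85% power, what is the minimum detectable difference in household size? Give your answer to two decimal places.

Minimum detectable difference ≈ 0.28 persons

δ = (z_{α/2} + z_β) · √((σ₁²+σ₂²)/n)
  = (1.645 + 1.036) · √(9.68/902)
  = 2.681 · √0.01073
  = 2.681 · 0.1036
  = 0.2777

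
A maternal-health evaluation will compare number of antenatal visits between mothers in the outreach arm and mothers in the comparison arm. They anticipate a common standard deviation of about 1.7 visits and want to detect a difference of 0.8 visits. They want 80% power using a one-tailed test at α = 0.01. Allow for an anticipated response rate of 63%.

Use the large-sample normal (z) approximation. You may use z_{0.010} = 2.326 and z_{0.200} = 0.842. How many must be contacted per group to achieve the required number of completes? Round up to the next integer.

n = (z_α + z_β)² · (σ₁² + σ₂²) / δ²
  = (2.326 + 0.842)² · (2·1.7² = 5.78) / 0.8²
  = 10.0362 · 5.78 / 0.64
  = 90.64
Adjust for 63% response: 90.64 / 0.63 = 143.87.
Round up → n = 144 per group.

n = 144 per group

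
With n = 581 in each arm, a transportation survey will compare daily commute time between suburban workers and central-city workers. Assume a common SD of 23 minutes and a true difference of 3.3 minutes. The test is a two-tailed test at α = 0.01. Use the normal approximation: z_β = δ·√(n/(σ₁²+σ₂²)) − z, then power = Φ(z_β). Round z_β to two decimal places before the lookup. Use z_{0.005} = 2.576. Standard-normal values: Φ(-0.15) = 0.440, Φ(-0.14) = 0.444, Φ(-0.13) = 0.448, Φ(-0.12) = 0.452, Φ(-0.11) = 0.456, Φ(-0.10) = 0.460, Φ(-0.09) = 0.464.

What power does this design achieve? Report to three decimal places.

z_β = δ·√(n/(σ₁²+σ₂²)) − z_{α/2}
    = 3.3 · √(581/1058) − 2.576
    = 3.3 · 0.74105 − 2.576
    = 2.4455 − 2.576 = -0.1305 → -0.13
Power = Φ(-0.13) = 0.448.

Power ≈ 0.448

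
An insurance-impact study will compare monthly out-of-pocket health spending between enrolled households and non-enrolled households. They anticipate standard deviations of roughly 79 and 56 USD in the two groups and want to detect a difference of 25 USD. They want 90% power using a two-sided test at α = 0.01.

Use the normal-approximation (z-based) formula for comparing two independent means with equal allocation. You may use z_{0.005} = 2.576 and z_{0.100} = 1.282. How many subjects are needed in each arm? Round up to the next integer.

n = 224 per group

n = (z_{α/2} + z_β)² · (σ₁² + σ₂²) / δ²
  = (2.576 + 1.282)² · (79² + 56² = 9377) / 25²
  = 14.8842 · 9377 / 625
  = 223.31
Round up → n = 224 per group.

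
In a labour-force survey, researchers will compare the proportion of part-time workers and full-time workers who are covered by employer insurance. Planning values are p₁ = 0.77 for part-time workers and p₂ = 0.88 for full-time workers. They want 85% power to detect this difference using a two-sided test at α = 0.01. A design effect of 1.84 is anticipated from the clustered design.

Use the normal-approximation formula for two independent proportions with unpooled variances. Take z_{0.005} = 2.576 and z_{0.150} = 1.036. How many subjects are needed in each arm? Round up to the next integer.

n = (z_{α/2} + z_β)² · [p₁(1−p₁) + p₂(1−p₂)] / (p₁ − p₂)²
  = (2.576 + 1.036)² · (0.77·0.23 + 0.88·0.12) / (-0.11)²
  = (3.612)² · (0.1771 + 0.1056) / 0.0121
  = 13.0465 · 0.2827 / 0.0121
  = 304.81
Design effect: 1.84 × 304.81 = 560.86.
Round up → n = 561 per group.

n = 561 per group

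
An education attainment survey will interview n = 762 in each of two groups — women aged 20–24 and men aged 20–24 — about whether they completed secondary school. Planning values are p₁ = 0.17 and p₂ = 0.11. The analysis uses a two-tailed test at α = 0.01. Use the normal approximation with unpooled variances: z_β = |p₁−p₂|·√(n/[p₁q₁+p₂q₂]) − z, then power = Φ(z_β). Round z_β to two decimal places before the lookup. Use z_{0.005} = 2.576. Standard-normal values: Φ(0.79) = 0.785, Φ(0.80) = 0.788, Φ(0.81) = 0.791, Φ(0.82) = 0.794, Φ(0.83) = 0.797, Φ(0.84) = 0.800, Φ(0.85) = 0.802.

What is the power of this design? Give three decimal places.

Power ≈ 0.791

z_β = |p₁−p₂|·√(n/[p₁q₁+p₂q₂]) − z_{α/2}
    = 0.06 · √(762/0.2390) − 2.576
    = 0.06 · 56.4649 − 2.576
    = 3.3879 − 2.576 = 0.8119 → 0.81
Power = Φ(0.81) = 0.791.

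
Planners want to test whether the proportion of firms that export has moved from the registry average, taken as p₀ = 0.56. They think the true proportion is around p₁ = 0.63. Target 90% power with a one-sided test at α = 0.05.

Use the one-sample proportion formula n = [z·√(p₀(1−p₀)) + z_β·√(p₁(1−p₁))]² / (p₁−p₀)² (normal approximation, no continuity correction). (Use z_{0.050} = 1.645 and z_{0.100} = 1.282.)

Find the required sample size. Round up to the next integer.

n = [z_α·√(p₀q₀) + z_β·√(p₁q₁)]² / (p₁ − p₀)²
  = [1.645·√(0.56·0.44) + 1.282·√(0.63·0.37)]² / (0.07)²
  = [1.645·0.4964 + 1.282·0.4828]² / 0.0049
  = [1.4355]² / 0.0049
  = 420.55
Round up → n = 421.

n = 421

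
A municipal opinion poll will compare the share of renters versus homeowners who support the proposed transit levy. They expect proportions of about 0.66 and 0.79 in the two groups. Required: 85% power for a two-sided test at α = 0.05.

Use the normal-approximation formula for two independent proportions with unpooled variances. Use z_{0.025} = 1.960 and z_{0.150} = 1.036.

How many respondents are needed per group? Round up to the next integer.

n = 208 per group

n = (z_{α/2} + z_β)² · [p₁(1−p₁) + p₂(1−p₂)] / (p₁ − p₂)²
  = (1.960 + 1.036)² · (0.66·0.34 + 0.79·0.21) / (-0.13)²
  = (2.996)² · (0.2244 + 0.1659) / 0.0169
  = 8.9760 · 0.3903 / 0.0169
  = 207.30
Round up → n = 208 per group.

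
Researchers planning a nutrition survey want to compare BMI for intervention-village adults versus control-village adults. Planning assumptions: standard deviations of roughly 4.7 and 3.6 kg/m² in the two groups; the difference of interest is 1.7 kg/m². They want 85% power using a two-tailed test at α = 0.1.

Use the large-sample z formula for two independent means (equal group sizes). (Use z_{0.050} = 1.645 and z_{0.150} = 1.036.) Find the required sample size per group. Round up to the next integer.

n = 88 per group

n = (z_{α/2} + z_β)² · (σ₁² + σ₂²) / δ²
  = (1.645 + 1.036)² · (4.7² + 3.6² = 35.05) / 1.7²
  = 7.1878 · 35.05 / 2.89
  = 87.17
Round up → n = 88 per group.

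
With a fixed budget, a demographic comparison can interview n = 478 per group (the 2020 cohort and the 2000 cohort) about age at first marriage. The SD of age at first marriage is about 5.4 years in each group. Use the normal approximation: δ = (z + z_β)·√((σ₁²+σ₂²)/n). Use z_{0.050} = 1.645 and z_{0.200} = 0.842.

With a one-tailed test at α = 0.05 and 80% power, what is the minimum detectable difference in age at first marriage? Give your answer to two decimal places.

δ = (z_α + z_β) · √((σ₁²+σ₂²)/n)
  = (1.645 + 0.842) · √(58.32/478)
  = 2.487 · √0.12201
  = 2.487 · 0.3493
  = 0.8687

Minimum detectable difference ≈ 0.87 years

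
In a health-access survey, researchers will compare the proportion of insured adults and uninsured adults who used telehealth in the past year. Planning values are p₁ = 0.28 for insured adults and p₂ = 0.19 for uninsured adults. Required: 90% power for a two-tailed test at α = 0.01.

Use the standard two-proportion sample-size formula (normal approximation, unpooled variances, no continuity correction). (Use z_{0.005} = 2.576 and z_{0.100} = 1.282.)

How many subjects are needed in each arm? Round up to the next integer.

n = 654 per group

n = (z_{α/2} + z_β)² · [p₁(1−p₁) + p₂(1−p₂)] / (p₁ − p₂)²
  = (2.576 + 1.282)² · (0.28·0.72 + 0.19·0.81) / (0.09)²
  = (3.858)² · (0.2016 + 0.1539) / 0.0081
  = 14.8842 · 0.3555 / 0.0081
  = 653.25
Round up → n = 654 per group.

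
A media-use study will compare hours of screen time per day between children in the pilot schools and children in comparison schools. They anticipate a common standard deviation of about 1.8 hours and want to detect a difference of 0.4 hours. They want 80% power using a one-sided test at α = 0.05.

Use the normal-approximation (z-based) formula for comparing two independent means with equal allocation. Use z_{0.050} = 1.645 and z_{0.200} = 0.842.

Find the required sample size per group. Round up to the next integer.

n = 251 per group

n = (z_α + z_β)² · (σ₁² + σ₂²) / δ²
  = (1.645 + 0.842)² · (2·1.8² = 6.48) / 0.4²
  = 6.1852 · 6.48 / 0.16
  = 250.50
Round up → n = 251 per group.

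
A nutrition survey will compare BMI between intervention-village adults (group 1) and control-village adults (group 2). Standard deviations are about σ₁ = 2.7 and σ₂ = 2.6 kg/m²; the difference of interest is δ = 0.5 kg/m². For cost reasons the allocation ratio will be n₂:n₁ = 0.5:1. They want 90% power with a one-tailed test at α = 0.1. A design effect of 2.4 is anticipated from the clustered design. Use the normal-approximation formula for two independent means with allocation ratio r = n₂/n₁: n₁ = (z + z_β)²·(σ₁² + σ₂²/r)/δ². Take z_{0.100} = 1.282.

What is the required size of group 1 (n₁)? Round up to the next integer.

n₁ = 1314

n₁ = (z_α + z_β)² · (σ₁² + σ₂²/r) / δ²
   = (1.282 + 1.282)² · (2.7² + 2.6²/0.5) / 0.5²
   = 6.5741 · (7.29 + 13.52) / 0.25
   = 6.5741 · 20.81 / 0.25
   = 547.23
Design effect: 2.4 × 547.23 = 1313.35.
Round up → n₁ = 1314; n₂ = r·n₁ = 0.5 × 1314 = 657.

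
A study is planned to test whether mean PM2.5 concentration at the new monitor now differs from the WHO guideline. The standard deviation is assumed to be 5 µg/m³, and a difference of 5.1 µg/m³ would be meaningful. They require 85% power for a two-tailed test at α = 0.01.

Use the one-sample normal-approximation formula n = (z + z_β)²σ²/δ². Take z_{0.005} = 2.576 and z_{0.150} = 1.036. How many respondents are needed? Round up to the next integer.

n = (z_{α/2} + z_β)² · σ² / δ²
  = (2.576 + 1.036)² · 5² / 5.1²
  = 13.0465 · 25 / 26.01
  = 12.54
Round up → n = 13.

n = 13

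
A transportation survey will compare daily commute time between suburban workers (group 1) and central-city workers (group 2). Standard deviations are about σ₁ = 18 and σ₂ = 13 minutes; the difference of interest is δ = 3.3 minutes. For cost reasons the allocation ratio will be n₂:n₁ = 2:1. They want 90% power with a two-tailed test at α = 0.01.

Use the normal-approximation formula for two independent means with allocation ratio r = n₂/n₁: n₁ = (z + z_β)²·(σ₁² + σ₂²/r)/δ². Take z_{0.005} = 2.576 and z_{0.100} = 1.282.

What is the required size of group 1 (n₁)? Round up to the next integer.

n₁ = (z_{α/2} + z_β)² · (σ₁² + σ₂²/r) / δ²
   = (2.576 + 1.282)² · (18² + 13²/2) / 3.3²
   = 14.8842 · (324 + 84.5) / 10.89
   = 14.8842 · 408.5 / 10.89
   = 558.33
Round up → n₁ = 559; n₂ = r·n₁ = 2 × 559 = 1118.

n₁ = 559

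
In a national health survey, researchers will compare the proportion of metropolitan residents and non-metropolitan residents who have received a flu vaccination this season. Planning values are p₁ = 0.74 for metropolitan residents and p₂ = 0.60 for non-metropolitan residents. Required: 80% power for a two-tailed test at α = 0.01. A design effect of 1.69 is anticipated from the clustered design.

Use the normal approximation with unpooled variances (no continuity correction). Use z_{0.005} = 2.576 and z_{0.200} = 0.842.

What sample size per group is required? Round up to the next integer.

n = (z_{α/2} + z_β)² · [p₁(1−p₁) + p₂(1−p₂)] / (p₁ − p₂)²
  = (2.576 + 0.842)² · (0.74·0.26 + 0.60·0.40) / (0.14)²
  = (3.418)² · (0.1924 + 0.2400) / 0.0196
  = 11.6827 · 0.4324 / 0.0196
  = 257.74
Design effect: 1.69 × 257.74 = 435.57.
Round up → n = 436 per group.

n = 436 per group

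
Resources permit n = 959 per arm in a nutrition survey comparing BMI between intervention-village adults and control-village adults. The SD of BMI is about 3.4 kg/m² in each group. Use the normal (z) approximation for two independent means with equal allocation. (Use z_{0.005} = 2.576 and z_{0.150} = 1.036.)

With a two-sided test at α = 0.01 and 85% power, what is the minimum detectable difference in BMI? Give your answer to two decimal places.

δ = (z_{α/2} + z_β) · √((σ₁²+σ₂²)/n)
  = (2.576 + 1.036) · √(23.12/959)
  = 3.612 · √0.02411
  = 3.612 · 0.1553
  = 0.5608

Minimum detectable difference ≈ 0.56 kg/m²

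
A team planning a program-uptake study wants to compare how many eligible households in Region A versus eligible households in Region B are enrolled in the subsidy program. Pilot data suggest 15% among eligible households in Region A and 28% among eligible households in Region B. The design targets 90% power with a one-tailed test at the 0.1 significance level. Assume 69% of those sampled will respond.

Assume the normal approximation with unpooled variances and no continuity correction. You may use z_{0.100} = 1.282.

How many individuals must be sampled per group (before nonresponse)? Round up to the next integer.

n = (z_α + z_β)² · [p₁(1−p₁) + p₂(1−p₂)] / (p₁ − p₂)²
  = (1.282 + 1.282)² · (0.15·0.85 + 0.28·0.72) / (-0.13)²
  = (2.564)² · (0.1275 + 0.2016) / 0.0169
  = 6.5741 · 0.3291 / 0.0169
  = 128.02
Adjust for 69% response: 128.02 / 0.69 = 185.54.
Round up → n = 186 per group.

n = 186 per group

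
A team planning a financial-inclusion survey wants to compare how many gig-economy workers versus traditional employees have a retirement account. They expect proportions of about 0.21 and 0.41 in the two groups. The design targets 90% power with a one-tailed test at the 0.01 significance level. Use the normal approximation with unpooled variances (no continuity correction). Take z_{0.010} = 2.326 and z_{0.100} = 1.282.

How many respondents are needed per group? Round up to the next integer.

n = 133 per group

n = (z_α + z_β)² · [p₁(1−p₁) + p₂(1−p₂)] / (p₁ − p₂)²
  = (2.326 + 1.282)² · (0.21·0.79 + 0.41·0.59) / (-0.20)²
  = (3.608)² · (0.1659 + 0.2419) / 0.0400
  = 13.0177 · 0.4078 / 0.0400
  = 132.72
Round up → n = 133 per group.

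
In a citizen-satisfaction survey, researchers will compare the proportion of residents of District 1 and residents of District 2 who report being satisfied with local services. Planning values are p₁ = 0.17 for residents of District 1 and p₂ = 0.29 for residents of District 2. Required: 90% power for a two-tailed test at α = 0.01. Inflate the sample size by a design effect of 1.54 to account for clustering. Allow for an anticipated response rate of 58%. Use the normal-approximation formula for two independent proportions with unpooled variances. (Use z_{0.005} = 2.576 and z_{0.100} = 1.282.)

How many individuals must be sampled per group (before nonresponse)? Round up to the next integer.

n = 953 per group

n = (z_{α/2} + z_β)² · [p₁(1−p₁) + p₂(1−p₂)] / (p₁ − p₂)²
  = (2.576 + 1.282)² · (0.17·0.83 + 0.29·0.71) / (-0.12)²
  = (3.858)² · (0.1411 + 0.2059) / 0.0144
  = 14.8842 · 0.3470 / 0.0144
  = 358.67
Design effect: 1.54 × 358.67 = 552.35.
Adjust for 58% response: 552.35 / 0.58 = 952.32.
Round up → n = 953 per group.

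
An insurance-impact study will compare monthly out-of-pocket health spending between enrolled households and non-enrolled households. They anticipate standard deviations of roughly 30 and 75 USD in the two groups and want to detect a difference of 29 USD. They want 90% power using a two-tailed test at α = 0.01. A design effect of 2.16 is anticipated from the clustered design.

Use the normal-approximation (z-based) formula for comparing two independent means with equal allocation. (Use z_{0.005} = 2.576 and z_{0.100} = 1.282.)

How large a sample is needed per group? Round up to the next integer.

n = 250 per group

n = (z_{α/2} + z_β)² · (σ₁² + σ₂²) / δ²
  = (2.576 + 1.282)² · (30² + 75² = 6525) / 29²
  = 14.8842 · 6525 / 841
  = 115.48
Design effect: 2.16 × 115.48 = 249.44.
Round up → n = 250 per group.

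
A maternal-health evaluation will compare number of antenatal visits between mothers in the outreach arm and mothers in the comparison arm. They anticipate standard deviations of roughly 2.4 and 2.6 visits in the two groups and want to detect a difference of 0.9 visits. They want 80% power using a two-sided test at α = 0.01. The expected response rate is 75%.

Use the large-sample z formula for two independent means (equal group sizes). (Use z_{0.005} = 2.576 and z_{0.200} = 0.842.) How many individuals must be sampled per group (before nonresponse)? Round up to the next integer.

n = 241 per group

n = (z_{α/2} + z_β)² · (σ₁² + σ₂²) / δ²
  = (2.576 + 0.842)² · (2.4² + 2.6² = 12.52) / 0.9²
  = 11.6827 · 12.52 / 0.81
  = 180.58
Adjust for 75% response: 180.58 / 0.75 = 240.77.
Round up → n = 241 per group.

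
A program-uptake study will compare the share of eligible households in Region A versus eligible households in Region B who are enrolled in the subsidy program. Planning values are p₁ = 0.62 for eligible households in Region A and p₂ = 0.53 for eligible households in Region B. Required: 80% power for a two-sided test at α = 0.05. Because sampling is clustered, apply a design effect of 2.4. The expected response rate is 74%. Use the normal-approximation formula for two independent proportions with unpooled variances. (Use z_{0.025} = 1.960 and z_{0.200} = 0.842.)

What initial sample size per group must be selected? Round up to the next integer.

n = (z_{α/2} + z_β)² · [p₁(1−p₁) + p₂(1−p₂)] / (p₁ − p₂)²
  = (1.960 + 0.842)² · (0.62·0.38 + 0.53·0.47) / (0.09)²
  = (2.802)² · (0.2356 + 0.2491) / 0.0081
  = 7.8512 · 0.4847 / 0.0081
  = 469.81
Design effect: 2.4 × 469.81 = 1127.55.
Adjust for 74% response: 1127.55 / 0.74 = 1523.72.
Round up → n = 1524 per group.

n = 1524 per group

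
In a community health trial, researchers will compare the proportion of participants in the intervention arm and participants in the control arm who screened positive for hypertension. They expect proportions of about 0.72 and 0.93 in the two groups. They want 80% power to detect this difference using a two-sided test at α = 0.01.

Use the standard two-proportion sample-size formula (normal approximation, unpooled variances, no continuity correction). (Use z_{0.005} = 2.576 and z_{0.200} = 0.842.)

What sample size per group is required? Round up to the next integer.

n = (z_{α/2} + z_β)² · [p₁(1−p₁) + p₂(1−p₂)] / (p₁ − p₂)²
  = (2.576 + 0.842)² · (0.72·0.28 + 0.93·0.07) / (-0.21)²
  = (3.418)² · (0.2016 + 0.0651) / 0.0441
  = 11.6827 · 0.2667 / 0.0441
  = 70.65
Round up → n = 71 per group.

n = 71 per group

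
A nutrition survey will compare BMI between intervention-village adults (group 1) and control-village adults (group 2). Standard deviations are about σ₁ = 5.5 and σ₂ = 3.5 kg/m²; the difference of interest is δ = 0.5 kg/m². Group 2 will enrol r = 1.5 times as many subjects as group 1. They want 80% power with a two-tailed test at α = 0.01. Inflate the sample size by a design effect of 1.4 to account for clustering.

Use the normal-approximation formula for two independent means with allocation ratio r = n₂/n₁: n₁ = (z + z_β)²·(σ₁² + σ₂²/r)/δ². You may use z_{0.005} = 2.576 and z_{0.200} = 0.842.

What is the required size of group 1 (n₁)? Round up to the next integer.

n₁ = (z_{α/2} + z_β)² · (σ₁² + σ₂²/r) / δ²
   = (2.576 + 0.842)² · (5.5² + 3.5²/1.5) / 0.5²
   = 11.6827 · (30.25 + 8.1667) / 0.25
   = 11.6827 · 38.4167 / 0.25
   = 1795.25
Design effect: 1.4 × 1795.25 = 2513.34.
Round up → n₁ = 2514; n₂ = r·n₁ = 1.5 × 2514 = 3771.

n₁ = 2514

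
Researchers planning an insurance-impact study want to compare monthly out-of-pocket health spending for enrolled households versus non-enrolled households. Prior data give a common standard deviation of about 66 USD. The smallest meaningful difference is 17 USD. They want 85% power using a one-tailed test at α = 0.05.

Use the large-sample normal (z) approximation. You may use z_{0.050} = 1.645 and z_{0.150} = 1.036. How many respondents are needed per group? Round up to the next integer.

n = (z_α + z_β)² · (σ₁² + σ₂²) / δ²
  = (1.645 + 1.036)² · (2·66² = 8712) / 17²
  = 7.1878 · 8712 / 289
  = 216.68
Round up → n = 217 per group.

n = 217 per group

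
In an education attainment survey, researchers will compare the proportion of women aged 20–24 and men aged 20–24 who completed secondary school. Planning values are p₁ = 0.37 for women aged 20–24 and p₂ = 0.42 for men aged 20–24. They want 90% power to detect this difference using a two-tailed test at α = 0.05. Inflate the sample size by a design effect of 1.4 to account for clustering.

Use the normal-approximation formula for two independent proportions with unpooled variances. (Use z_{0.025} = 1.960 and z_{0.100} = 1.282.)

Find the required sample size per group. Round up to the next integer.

n = (z_{α/2} + z_β)² · [p₁(1−p₁) + p₂(1−p₂)] / (p₁ − p₂)²
  = (1.960 + 1.282)² · (0.37·0.63 + 0.42·0.58) / (-0.05)²
  = (3.242)² · (0.2331 + 0.2436) / 0.0025
  = 10.5106 · 0.4767 / 0.0025
  = 2004.15
Design effect: 1.4 × 2004.15 = 2805.82.
Round up → n = 2806 per group.

n = 2806 per group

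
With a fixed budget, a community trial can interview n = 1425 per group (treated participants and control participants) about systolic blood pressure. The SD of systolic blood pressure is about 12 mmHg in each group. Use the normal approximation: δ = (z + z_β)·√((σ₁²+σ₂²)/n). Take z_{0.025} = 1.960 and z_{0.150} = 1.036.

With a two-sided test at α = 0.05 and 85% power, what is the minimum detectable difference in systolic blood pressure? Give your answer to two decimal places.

δ = (z_{α/2} + z_β) · √((σ₁²+σ₂²)/n)
  = (1.960 + 1.036) · √(288/1425)
  = 2.996 · √0.20211
  = 2.996 · 0.4496
  = 1.3469

Minimum detectable difference ≈ 1.35 mmHg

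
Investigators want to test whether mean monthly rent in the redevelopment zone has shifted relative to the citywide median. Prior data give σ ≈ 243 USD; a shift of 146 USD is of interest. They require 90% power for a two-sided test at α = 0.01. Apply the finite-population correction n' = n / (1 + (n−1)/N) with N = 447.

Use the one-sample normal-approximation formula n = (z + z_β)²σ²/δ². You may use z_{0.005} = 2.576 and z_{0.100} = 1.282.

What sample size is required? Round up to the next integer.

n = (z_{α/2} + z_β)² · σ² / δ²
  = (2.576 + 1.282)² · 243² / 146²
  = 14.8842 · 59049 / 21316
  = 41.23
Finite-population correction (N = 447): 41.23 / (1 + (41.23 − 1)/447) = 37.83.
Round up → n = 38.

n = 38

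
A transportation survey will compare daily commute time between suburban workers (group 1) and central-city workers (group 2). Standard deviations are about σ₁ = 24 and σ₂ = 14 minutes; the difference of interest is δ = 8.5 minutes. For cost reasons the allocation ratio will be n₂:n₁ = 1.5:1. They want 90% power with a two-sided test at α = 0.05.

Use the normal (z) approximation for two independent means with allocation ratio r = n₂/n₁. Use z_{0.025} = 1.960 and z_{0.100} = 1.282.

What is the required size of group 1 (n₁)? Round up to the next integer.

n₁ = (z_{α/2} + z_β)² · (σ₁² + σ₂²/r) / δ²
   = (1.960 + 1.282)² · (24² + 14²/1.5) / 8.5²
   = 10.5106 · (576 + 130.6667) / 72.25
   = 10.5106 · 706.6667 / 72.25
   = 102.80
Round up → n₁ = 103; n₂ = r·n₁ = 1.5 × 103 = 155.

n₁ = 103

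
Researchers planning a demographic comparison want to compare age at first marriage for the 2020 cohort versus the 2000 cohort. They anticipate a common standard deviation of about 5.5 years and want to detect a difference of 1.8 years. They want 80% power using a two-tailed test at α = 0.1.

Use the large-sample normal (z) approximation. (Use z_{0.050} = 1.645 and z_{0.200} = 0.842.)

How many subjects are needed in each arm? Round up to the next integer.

n = 116 per group

n = (z_{α/2} + z_β)² · (σ₁² + σ₂²) / δ²
  = (1.645 + 0.842)² · (2·5.5² = 60.5) / 1.8²
  = 6.1852 · 60.5 / 3.24
  = 115.49
Round up → n = 116 per group.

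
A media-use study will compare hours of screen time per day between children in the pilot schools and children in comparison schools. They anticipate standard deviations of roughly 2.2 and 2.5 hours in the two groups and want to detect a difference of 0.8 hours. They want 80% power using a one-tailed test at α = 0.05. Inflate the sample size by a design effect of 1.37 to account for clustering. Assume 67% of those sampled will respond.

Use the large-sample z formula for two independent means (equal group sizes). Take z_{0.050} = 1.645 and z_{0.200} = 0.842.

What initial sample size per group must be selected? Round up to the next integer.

n = (z_α + z_β)² · (σ₁² + σ₂²) / δ²
  = (1.645 + 0.842)² · (2.2² + 2.5² = 11.09) / 0.8²
  = 6.1852 · 11.09 / 0.64
  = 107.18
Design effect: 1.37 × 107.18 = 146.83.
Adjust for 67% response: 146.83 / 0.67 = 219.15.
Round up → n = 220 per group.

n = 220 per group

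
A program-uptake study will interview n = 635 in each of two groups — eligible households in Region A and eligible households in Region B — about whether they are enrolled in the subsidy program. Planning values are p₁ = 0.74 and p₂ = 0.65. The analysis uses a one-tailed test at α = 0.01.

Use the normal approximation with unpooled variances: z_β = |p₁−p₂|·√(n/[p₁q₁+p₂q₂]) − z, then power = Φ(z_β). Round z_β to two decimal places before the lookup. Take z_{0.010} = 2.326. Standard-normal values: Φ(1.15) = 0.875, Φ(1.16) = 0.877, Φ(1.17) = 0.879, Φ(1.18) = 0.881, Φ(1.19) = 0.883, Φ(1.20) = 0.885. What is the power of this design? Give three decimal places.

Power ≈ 0.879

z_β = |p₁−p₂|·√(n/[p₁q₁+p₂q₂]) − z_α
    = 0.09 · √(635/0.4199) − 2.326
    = 0.09 · 38.8878 − 2.326
    = 3.4999 − 2.326 = 1.1739 → 1.17
Power = Φ(1.17) = 0.879.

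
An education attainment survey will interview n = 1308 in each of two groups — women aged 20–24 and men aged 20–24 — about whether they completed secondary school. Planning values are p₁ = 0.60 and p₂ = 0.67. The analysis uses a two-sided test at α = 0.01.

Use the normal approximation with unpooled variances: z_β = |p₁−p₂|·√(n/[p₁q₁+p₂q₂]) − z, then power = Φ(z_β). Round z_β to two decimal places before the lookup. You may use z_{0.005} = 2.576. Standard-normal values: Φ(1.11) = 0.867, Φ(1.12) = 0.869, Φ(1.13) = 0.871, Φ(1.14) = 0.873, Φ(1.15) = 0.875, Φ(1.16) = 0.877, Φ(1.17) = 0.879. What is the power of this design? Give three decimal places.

Power ≈ 0.875

z_β = |p₁−p₂|·√(n/[p₁q₁+p₂q₂]) − z_{α/2}
    = 0.07 · √(1308/0.4611) − 2.576
    = 0.07 · 53.2606 − 2.576
    = 3.7282 − 2.576 = 1.1522 → 1.15
Power = Φ(1.15) = 0.875.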